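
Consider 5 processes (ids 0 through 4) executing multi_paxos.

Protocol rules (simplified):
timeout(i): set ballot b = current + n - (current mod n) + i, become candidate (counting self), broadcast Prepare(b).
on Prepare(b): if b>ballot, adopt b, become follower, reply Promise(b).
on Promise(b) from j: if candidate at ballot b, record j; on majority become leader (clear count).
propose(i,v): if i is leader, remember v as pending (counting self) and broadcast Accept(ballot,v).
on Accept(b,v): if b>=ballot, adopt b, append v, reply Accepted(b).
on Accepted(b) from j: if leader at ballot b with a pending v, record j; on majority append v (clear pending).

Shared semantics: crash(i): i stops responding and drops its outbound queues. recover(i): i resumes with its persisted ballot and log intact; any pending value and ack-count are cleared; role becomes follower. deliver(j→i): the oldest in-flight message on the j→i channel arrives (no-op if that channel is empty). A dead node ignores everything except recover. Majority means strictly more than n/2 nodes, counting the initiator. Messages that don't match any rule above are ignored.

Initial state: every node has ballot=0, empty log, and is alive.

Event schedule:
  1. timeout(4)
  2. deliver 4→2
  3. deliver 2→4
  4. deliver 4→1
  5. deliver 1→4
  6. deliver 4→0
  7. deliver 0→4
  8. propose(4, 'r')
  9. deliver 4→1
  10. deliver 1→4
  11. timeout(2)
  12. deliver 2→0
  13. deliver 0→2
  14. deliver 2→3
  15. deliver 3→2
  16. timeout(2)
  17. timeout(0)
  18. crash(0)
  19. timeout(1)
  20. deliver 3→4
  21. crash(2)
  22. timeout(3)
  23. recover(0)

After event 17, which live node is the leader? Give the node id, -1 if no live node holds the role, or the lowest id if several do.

after 1 — timeout(4): n4:cand/b9/[-]
after 2 — deliver 4→2: n2:foll/b9/[-]
after 3 — deliver 2→4: ·
after 4 — deliver 4→1: n1:foll/b9/[-]
after 5 — deliver 1→4: n4:lead/b9/[-]
after 6 — deliver 4→0: n0:foll/b9/[-]
after 7 — deliver 0→4: ·
after 8 — propose(4,'r'): ·
after 9 — deliver 4→1: n1:foll/b9/[r]
after 10 — deliver 1→4: ·
after 11 — timeout(2): n2:cand/b12/[-]
after 12 — deliver 2→0: n0:foll/b12/[-]
after 13 — deliver 0→2: ·
after 14 — deliver 2→3: n3:foll/b12/[-]
after 15 — deliver 3→2: n2:lead/b12/[-]
after 16 — timeout(2): n2:cand/b17/[-]
after 17 — timeout(0): n0:cand/b15/[-]

4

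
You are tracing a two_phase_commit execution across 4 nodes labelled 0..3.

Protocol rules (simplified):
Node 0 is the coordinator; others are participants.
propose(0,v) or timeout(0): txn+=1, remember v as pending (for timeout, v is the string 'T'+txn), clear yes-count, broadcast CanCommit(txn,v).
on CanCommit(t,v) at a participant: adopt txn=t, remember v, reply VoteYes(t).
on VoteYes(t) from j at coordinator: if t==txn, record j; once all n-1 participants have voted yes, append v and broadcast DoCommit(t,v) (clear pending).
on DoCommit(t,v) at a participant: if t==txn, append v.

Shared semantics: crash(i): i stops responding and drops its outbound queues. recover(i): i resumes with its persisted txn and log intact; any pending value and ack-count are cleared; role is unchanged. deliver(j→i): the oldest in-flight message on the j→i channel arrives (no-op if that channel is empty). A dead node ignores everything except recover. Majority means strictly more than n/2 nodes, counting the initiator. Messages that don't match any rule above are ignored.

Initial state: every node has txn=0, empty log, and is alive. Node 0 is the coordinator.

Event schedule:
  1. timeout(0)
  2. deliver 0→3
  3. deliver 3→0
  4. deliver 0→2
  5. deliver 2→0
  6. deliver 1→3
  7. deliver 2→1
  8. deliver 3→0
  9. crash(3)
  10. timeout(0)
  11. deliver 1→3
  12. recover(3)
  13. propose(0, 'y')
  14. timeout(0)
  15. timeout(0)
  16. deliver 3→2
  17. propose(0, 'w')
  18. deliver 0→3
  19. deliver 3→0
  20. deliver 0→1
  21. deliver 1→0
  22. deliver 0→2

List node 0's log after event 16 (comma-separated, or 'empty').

after 1 — timeout(0): n0:coor/t1/[-]
after 2 — deliver 0→3: n3:part/t1/[-]
after 3 — deliver 3→0: ·
after 4 — deliver 0→2: n2:part/t1/[-]
after 5 — deliver 2→0: ·
after 6 — deliver 1→3: ·
after 7 — deliver 2→1: ·
after 8 — deliver 3→0: ·
after 9 — crash(3): n3:✗part/t1/[-]
after 10 — timeout(0): n0:coor/t2/[-]
after 11 — deliver 1→3: ·
after 12 — recover(3): n3:part/t1/[-]
after 13 — propose(0,'y'): n0:coor/t3/[-]
after 14 — timeout(0): n0:coor/t4/[-]
after 15 — timeout(0): n0:coor/t5/[-]
after 16 — deliver 3→2: ·

empty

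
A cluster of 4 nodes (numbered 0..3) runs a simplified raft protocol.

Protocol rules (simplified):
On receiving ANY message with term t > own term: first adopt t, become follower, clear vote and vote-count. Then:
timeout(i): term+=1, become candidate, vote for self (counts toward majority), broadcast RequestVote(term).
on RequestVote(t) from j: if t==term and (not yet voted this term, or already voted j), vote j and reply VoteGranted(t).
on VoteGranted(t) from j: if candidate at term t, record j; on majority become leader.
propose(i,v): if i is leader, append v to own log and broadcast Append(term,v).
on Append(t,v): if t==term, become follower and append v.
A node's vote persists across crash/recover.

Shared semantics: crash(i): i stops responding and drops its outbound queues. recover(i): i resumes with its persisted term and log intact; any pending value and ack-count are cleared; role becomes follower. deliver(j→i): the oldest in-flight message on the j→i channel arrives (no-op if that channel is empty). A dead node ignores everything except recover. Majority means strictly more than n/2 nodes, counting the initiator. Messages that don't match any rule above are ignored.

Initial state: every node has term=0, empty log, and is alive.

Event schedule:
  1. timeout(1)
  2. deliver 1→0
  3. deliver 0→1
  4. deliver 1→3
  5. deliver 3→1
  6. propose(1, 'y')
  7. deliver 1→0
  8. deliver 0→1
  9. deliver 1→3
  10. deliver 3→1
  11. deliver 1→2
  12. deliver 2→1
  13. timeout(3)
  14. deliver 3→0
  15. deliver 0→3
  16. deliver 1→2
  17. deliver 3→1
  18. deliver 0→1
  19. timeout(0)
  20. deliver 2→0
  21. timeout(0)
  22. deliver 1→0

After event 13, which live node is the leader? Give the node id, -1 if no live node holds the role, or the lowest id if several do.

after 1 — timeout(1): n1:cand/t1/[-]
after 2 — deliver 1→0: n0:foll/t1/[-]
after 3 — deliver 0→1: ·
after 4 — deliver 1→3: n3:foll/t1/[-]
after 5 — deliver 3→1: n1:lead/t1/[-]
after 6 — propose(1,'y'): n1:lead/t1/[y]
after 7 — deliver 1→0: n0:foll/t1/[y]
after 8 — deliver 0→1: ·
after 9 — deliver 1→3: n3:foll/t1/[y]
after 10 — deliver 3→1: ·
after 11 — deliver 1→2: n2:foll/t1/[-]
after 12 — deliver 2→1: ·
after 13 — timeout(3): n3:cand/t2/[y]

1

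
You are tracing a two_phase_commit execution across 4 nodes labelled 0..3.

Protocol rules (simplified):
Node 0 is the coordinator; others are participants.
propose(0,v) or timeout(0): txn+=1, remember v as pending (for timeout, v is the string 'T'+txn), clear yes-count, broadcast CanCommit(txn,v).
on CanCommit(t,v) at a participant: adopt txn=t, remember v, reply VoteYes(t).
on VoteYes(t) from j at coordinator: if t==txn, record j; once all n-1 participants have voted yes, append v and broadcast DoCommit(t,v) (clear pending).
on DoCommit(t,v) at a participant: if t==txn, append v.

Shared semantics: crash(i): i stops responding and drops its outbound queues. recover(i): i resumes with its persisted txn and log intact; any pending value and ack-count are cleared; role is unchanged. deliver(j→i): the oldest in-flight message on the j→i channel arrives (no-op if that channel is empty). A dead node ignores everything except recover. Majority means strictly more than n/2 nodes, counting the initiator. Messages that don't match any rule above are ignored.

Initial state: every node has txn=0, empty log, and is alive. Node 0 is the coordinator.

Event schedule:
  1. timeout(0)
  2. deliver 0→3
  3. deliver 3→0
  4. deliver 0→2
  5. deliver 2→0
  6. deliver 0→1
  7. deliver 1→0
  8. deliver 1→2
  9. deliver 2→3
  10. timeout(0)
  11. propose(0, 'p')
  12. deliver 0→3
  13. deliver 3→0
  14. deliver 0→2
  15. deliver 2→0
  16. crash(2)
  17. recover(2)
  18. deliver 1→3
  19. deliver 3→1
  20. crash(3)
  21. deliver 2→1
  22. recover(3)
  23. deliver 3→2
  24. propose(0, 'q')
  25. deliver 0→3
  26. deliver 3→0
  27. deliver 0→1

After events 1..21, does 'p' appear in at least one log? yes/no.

no

[1] timeout(0) → N0(coor t1 [-])
[2] deliver 0→3 → N3(part t1 [-])
[3] deliver 3→0 → ∅
[4] deliver 0→2 → N2(part t1 [-])
[5] deliver 2→0 → ∅
[6] deliver 0→1 → N1(part t1 [-])
[7] deliver 1→0 → N0(coor t1 [T1])
[8] deliver 1→2 → ∅
[9] deliver 2→3 → ∅
[10] timeout(0) → N0(coor t2 [T1])
[11] propose(0,'p') → N0(coor t3 [T1])
[12] deliver 0→3 → N3(part t1 [T1])
[13] deliver 3→0 → ∅
[14] deliver 0→2 → N2(part t1 [T1])
[15] deliver 2→0 → ∅
[16] crash(2) → N2(✗part t1 [T1])
[17] recover(2) → N2(part t1 [T1])
[18] deliver 1→3 → ∅
[19] deliver 3→1 → ∅
[20] crash(3) → N3(✗part t1 [T1])
[21] deliver 2→1 → ∅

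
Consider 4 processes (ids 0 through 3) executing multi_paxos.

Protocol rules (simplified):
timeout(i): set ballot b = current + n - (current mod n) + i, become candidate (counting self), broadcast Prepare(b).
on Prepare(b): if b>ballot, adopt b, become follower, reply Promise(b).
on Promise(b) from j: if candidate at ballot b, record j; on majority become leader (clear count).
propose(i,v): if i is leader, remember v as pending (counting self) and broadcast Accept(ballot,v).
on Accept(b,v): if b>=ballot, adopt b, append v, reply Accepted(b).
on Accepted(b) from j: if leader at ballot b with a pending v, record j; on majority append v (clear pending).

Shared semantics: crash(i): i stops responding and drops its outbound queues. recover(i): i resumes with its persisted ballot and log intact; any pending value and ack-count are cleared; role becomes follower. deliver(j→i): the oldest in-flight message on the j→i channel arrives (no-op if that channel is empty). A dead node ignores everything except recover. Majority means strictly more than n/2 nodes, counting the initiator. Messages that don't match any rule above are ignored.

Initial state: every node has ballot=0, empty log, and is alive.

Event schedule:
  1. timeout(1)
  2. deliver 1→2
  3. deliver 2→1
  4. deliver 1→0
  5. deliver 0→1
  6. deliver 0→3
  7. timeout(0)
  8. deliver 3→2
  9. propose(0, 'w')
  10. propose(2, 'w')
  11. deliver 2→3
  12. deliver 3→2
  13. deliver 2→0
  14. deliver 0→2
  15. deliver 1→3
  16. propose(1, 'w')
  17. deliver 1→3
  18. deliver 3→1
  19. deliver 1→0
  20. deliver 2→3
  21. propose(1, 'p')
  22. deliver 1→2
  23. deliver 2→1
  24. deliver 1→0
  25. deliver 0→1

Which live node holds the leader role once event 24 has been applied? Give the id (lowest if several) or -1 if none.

1

[1] timeout(1) → N1(cand b5 [-])
[2] deliver 1→2 → N2(foll b5 [-])
[3] deliver 2→1 → ∅
[4] deliver 1→0 → N0(foll b5 [-])
[5] deliver 0→1 → N1(lead b5 [-])
[6] deliver 0→3 → ∅
[7] timeout(0) → N0(cand b8 [-])
[8] deliver 3→2 → ∅
[9] propose(0,'w') → ∅
[10] propose(2,'w') → ∅
[11] deliver 2→3 → ∅
[12] deliver 3→2 → ∅
[13] deliver 2→0 → ∅
[14] deliver 0→2 → N2(foll b8 [-])
[15] deliver 1→3 → N3(foll b5 [-])
[16] propose(1,'w') → ∅
[17] deliver 1→3 → N3(foll b5 [w])
[18] deliver 3→1 → ∅
[19] deliver 1→0 → ∅
[20] deliver 2→3 → ∅
[21] propose(1,'p') → ∅
[22] deliver 1→2 → ∅
[23] deliver 2→1 → ∅
[24] deliver 1→0 → ∅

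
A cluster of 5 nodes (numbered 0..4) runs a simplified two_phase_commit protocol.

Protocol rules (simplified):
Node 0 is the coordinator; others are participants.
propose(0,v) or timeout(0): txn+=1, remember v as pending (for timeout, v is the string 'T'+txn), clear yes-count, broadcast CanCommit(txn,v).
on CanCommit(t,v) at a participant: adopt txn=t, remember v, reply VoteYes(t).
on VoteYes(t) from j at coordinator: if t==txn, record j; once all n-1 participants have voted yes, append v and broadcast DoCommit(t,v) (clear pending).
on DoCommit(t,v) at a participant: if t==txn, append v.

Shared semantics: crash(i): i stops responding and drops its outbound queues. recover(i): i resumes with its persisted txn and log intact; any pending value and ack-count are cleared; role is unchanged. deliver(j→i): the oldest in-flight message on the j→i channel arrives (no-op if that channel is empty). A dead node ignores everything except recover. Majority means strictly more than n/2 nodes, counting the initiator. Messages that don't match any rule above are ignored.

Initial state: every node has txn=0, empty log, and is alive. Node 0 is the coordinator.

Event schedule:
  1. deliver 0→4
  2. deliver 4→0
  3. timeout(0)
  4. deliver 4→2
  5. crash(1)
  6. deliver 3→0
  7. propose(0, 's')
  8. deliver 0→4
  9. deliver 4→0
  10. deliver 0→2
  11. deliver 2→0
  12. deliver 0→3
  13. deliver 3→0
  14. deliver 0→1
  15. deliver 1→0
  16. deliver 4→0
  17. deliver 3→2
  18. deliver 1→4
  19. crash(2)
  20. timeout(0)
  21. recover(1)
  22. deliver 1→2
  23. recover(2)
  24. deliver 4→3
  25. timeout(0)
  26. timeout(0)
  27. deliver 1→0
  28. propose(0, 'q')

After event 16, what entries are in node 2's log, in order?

empty

1. deliver 0→4:  nop
2. deliver 4→0:  nop
3. timeout(0):  <0:coor t1 ->
4. deliver 4→2:  nop
5. crash(1):  <1:✗part t0 ->
6. deliver 3→0:  nop
7. propose(0,'s'):  <0:coor t2 ->
8. deliver 0→4:  <4:part t1 ->
9. deliver 4→0:  nop
10. deliver 0→2:  <2:part t1 ->
11. deliver 2→0:  nop
12. deliver 0→3:  <3:part t1 ->
13. deliver 3→0:  nop
14. deliver 0→1:  nop
15. deliver 1→0:  nop
16. deliver 4→0:  nop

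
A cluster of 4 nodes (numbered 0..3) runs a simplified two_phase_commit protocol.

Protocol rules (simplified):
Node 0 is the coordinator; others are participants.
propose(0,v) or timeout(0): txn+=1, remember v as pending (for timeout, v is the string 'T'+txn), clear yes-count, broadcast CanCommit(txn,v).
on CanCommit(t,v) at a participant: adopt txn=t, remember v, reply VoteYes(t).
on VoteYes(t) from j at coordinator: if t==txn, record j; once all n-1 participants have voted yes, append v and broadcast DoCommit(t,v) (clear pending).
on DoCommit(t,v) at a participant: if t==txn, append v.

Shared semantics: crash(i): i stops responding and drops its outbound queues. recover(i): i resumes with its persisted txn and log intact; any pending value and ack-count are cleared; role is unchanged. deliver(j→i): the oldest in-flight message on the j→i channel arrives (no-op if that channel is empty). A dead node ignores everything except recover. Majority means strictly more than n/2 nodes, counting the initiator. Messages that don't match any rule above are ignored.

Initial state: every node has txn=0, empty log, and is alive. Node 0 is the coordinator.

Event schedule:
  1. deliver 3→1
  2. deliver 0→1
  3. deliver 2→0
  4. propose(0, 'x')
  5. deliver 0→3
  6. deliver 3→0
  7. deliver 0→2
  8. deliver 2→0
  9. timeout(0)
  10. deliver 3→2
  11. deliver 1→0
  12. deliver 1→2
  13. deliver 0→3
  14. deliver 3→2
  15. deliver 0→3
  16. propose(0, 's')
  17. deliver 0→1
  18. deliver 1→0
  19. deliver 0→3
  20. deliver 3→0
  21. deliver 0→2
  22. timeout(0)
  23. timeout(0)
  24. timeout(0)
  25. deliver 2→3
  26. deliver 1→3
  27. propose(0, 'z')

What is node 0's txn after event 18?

3

step 1 deliver 3→1: —
step 2 deliver 0→1: —
step 3 deliver 2→0: —
step 4 propose(0,'x'): 0={coor,t=1,log=-}
step 5 deliver 0→3: 3={part,t=1,log=-}
step 6 deliver 3→0: —
step 7 deliver 0→2: 2={part,t=1,log=-}
step 8 deliver 2→0: —
step 9 timeout(0): 0={coor,t=2,log=-}
step 10 deliver 3→2: —
step 11 deliver 1→0: —
step 12 deliver 1→2: —
step 13 deliver 0→3: 3={part,t=2,log=-}
step 14 deliver 3→2: —
step 15 deliver 0→3: —
step 16 propose(0,'s'): 0={coor,t=3,log=-}
step 17 deliver 0→1: 1={part,t=1,log=-}
step 18 deliver 1→0: —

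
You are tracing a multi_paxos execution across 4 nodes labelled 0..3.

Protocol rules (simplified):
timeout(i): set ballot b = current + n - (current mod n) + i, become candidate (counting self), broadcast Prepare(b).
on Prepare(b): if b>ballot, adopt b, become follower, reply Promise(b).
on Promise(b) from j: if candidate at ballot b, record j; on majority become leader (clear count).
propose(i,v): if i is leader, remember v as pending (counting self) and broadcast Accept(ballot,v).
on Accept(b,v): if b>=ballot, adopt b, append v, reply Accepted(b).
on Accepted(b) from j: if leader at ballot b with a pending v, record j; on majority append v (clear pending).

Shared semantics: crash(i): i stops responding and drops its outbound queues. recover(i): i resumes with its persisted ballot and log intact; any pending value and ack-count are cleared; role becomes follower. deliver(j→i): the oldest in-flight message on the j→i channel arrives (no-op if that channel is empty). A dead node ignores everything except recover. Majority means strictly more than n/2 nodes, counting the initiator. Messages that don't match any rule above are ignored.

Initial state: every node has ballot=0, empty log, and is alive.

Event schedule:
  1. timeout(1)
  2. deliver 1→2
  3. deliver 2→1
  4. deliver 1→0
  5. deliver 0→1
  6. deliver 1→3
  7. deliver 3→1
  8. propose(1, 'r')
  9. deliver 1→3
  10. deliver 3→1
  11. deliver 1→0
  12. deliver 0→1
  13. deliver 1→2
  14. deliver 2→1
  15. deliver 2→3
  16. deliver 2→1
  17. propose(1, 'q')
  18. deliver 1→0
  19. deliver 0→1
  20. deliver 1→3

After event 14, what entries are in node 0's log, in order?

after 1 — timeout(1): n1:cand/b5/[-]
after 2 — deliver 1→2: n2:foll/b5/[-]
after 3 — deliver 2→1: ·
after 4 — deliver 1→0: n0:foll/b5/[-]
after 5 — deliver 0→1: n1:lead/b5/[-]
after 6 — deliver 1→3: n3:foll/b5/[-]
after 7 — deliver 3→1: ·
after 8 — propose(1,'r'): ·
after 9 — deliver 1→3: n3:foll/b5/[r]
after 10 — deliver 3→1: ·
after 11 — deliver 1→0: n0:foll/b5/[r]
after 12 — deliver 0→1: n1:lead/b5/[r]
after 13 — deliver 1→2: n2:foll/b5/[r]
after 14 — deliver 2→1: ·

r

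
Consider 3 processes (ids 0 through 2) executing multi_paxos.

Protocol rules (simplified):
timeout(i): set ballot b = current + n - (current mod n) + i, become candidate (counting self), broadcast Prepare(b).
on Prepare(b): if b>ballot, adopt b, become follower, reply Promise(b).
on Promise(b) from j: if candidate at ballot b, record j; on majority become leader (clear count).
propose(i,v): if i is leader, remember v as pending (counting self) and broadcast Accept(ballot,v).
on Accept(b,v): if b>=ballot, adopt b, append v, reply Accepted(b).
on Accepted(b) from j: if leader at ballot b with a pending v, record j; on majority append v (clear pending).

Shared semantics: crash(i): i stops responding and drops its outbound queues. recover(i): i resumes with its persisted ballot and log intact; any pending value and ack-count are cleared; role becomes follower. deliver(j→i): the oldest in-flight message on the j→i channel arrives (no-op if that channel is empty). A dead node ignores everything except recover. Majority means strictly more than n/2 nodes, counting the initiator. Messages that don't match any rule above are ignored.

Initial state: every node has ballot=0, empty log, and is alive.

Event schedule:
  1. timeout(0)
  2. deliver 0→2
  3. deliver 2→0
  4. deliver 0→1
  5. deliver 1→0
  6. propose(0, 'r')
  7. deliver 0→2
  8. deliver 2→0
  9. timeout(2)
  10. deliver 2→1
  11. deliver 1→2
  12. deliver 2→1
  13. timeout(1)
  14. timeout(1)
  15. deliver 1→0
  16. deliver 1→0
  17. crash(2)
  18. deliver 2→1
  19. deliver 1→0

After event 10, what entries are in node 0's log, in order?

r

after 1 — timeout(0): n0:cand/b3/[-]
after 2 — deliver 0→2: n2:foll/b3/[-]
after 3 — deliver 2→0: n0:lead/b3/[-]
after 4 — deliver 0→1: n1:foll/b3/[-]
after 5 — deliver 1→0: ·
after 6 — propose(0,'r'): ·
after 7 — deliver 0→2: n2:foll/b3/[r]
after 8 — deliver 2→0: n0:lead/b3/[r]
after 9 — timeout(2): n2:cand/b8/[r]
after 10 — deliver 2→1: n1:foll/b8/[-]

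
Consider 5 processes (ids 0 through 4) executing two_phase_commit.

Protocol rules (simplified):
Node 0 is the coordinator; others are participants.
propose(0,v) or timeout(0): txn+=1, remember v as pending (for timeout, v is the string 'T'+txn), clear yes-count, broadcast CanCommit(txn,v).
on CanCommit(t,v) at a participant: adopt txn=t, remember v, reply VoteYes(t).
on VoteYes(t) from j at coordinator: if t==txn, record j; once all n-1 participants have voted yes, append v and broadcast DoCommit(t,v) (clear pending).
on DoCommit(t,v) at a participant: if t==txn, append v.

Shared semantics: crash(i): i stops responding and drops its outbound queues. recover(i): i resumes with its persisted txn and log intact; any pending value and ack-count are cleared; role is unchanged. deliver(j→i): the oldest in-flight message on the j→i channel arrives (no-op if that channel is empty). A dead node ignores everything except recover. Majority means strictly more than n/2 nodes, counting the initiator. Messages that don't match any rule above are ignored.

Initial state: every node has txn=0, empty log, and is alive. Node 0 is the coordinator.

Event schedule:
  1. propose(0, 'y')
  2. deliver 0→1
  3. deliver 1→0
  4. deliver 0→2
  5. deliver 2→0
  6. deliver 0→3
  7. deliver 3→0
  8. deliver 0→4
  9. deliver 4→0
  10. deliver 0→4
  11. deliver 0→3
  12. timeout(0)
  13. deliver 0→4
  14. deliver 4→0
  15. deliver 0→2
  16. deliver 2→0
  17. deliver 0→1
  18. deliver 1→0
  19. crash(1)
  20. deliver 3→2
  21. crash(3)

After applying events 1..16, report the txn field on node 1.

1

step 1 propose(0,'y'): 0={coor,t=1,log=-}
step 2 deliver 0→1: 1={part,t=1,log=-}
step 3 deliver 1→0: —
step 4 deliver 0→2: 2={part,t=1,log=-}
step 5 deliver 2→0: —
step 6 deliver 0→3: 3={part,t=1,log=-}
step 7 deliver 3→0: —
step 8 deliver 0→4: 4={part,t=1,log=-}
step 9 deliver 4→0: 0={coor,t=1,log=y}
step 10 deliver 0→4: 4={part,t=1,log=y}
step 11 deliver 0→3: 3={part,t=1,log=y}
step 12 timeout(0): 0={coor,t=2,log=y}
step 13 deliver 0→4: 4={part,t=2,log=y}
step 14 deliver 4→0: —
step 15 deliver 0→2: 2={part,t=1,log=y}
step 16 deliver 2→0: —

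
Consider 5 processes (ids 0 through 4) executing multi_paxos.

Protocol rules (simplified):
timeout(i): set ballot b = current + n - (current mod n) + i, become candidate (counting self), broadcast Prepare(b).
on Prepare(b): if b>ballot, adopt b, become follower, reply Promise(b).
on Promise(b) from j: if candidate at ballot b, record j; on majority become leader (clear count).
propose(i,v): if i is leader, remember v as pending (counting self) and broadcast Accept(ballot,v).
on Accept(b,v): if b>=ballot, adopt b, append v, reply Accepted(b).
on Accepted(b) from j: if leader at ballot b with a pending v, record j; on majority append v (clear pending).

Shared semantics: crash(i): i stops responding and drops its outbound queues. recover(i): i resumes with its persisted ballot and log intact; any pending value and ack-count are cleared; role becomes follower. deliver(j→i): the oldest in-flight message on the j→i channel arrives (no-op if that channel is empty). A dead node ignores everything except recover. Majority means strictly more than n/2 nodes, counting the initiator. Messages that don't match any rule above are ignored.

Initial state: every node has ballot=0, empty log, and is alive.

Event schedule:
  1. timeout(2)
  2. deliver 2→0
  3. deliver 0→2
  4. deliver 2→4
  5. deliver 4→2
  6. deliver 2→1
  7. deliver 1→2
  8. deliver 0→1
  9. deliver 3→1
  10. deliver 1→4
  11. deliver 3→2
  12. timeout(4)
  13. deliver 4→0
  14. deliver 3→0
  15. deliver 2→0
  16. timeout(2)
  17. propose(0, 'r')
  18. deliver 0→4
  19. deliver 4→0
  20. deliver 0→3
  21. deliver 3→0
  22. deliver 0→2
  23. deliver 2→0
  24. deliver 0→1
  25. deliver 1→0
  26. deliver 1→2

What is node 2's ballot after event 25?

step 1 timeout(2): 2={cand,b=7,log=-}
step 2 deliver 2→0: 0={foll,b=7,log=-}
step 3 deliver 0→2: —
step 4 deliver 2→4: 4={foll,b=7,log=-}
step 5 deliver 4→2: 2={lead,b=7,log=-}
step 6 deliver 2→1: 1={foll,b=7,log=-}
step 7 deliver 1→2: —
step 8 deliver 0→1: —
step 9 deliver 3→1: —
step 10 deliver 1→4: —
step 11 deliver 3→2: —
step 12 timeout(4): 4={cand,b=14,log=-}
step 13 deliver 4→0: 0={foll,b=14,log=-}
step 14 deliver 3→0: —
step 15 deliver 2→0: —
step 16 timeout(2): 2={cand,b=12,log=-}
step 17 propose(0,'r'): —
step 18 deliver 0→4: —
step 19 deliver 4→0: —
step 20 deliver 0→3: —
step 21 deliver 3→0: —
step 22 deliver 0→2: —
step 23 deliver 2→0: —
step 24 deliver 0→1: —
step 25 deliver 1→0: —

12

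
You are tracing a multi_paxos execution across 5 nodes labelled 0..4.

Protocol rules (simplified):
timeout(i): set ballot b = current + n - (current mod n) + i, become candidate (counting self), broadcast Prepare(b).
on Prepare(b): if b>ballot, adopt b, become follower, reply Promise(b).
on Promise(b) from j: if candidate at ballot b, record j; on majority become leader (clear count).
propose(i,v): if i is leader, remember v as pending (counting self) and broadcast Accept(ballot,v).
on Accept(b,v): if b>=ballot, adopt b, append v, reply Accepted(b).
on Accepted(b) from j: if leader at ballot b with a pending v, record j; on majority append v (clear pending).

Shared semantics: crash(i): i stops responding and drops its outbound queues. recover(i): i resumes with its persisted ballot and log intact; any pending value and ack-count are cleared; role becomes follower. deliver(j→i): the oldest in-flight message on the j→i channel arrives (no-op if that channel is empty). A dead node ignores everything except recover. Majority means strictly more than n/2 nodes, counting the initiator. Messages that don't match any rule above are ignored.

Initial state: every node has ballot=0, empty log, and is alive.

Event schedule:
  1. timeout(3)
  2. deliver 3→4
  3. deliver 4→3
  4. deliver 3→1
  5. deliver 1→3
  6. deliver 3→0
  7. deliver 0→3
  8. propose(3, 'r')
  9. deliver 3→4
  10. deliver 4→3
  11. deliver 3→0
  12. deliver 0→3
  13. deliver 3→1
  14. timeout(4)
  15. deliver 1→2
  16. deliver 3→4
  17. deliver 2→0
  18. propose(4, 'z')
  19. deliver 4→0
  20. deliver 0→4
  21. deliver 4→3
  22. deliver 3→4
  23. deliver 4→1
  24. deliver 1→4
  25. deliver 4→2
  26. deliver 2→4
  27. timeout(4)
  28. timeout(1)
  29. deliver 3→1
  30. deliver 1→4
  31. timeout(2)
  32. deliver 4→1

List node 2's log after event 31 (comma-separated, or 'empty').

[1] timeout(3) → N3(cand b8 [-])
[2] deliver 3→4 → N4(foll b8 [-])
[3] deliver 4→3 → ∅
[4] deliver 3→1 → N1(foll b8 [-])
[5] deliver 1→3 → N3(lead b8 [-])
[6] deliver 3→0 → N0(foll b8 [-])
[7] deliver 0→3 → ∅
[8] propose(3,'r') → ∅
[9] deliver 3→4 → N4(foll b8 [r])
[10] deliver 4→3 → ∅
[11] deliver 3→0 → N0(foll b8 [r])
[12] deliver 0→3 → N3(lead b8 [r])
[13] deliver 3→1 → N1(foll b8 [r])
[14] timeout(4) → N4(cand b14 [r])
[15] deliver 1→2 → ∅
[16] deliver 3→4 → ∅
[17] deliver 2→0 → ∅
[18] propose(4,'z') → ∅
[19] deliver 4→0 → N0(foll b14 [r])
[20] deliver 0→4 → ∅
[21] deliver 4→3 → N3(foll b14 [r])
[22] deliver 3→4 → N4(lead b14 [r])
[23] deliver 4→1 → N1(foll b14 [r])
[24] deliver 1→4 → ∅
[25] deliver 4→2 → N2(foll b14 [-])
[26] deliver 2→4 → ∅
[27] timeout(4) → N4(cand b19 [r])
[28] timeout(1) → N1(cand b16 [r])
[29] deliver 3→1 → ∅
[30] deliver 1→4 → ∅
[31] timeout(2) → N2(cand b17 [-])

empty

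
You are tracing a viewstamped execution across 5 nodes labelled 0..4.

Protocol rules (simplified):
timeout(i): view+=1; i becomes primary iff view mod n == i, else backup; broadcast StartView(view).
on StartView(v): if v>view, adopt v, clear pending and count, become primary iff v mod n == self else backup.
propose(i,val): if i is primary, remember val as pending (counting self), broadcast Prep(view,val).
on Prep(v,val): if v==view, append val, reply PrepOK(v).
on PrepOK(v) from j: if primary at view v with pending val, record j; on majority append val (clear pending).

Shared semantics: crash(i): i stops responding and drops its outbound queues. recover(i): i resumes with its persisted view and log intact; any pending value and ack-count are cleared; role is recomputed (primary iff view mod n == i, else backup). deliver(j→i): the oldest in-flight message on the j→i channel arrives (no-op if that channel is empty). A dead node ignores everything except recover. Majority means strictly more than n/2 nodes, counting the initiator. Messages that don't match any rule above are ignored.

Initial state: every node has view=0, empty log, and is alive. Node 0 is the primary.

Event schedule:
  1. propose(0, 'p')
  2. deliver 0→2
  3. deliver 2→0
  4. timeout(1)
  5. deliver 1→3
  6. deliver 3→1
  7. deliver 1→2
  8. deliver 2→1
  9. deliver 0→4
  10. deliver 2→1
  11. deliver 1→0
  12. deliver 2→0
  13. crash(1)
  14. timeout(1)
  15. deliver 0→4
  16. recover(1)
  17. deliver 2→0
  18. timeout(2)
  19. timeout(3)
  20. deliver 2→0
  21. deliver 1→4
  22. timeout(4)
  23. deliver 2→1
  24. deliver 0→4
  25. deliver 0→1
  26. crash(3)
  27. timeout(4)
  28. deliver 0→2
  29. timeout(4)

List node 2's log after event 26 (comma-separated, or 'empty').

p

1. propose(0,'p'):  nop
2. deliver 0→2:  <2:back v0 p>
3. deliver 2→0:  nop
4. timeout(1):  <1:prim v1 ->
5. deliver 1→3:  <3:back v1 ->
6. deliver 3→1:  nop
7. deliver 1→2:  <2:back v1 p>
8. deliver 2→1:  nop
9. deliver 0→4:  <4:back v0 p>
10. deliver 2→1:  nop
11. deliver 1→0:  <0:back v1 ->
12. deliver 2→0:  nop
13. crash(1):  <1:✗prim v1 ->
14. timeout(1):  nop
15. deliver 0→4:  nop
16. recover(1):  <1:prim v1 ->
17. deliver 2→0:  nop
18. timeout(2):  <2:prim v2 p>
19. timeout(3):  <3:back v2 ->
20. deliver 2→0:  <0:back v2 ->
21. deliver 1→4:  nop
22. timeout(4):  <4:back v1 p>
23. deliver 2→1:  <1:back v2 ->
24. deliver 0→4:  nop
25. deliver 0→1:  nop
26. crash(3):  <3:✗back v2 ->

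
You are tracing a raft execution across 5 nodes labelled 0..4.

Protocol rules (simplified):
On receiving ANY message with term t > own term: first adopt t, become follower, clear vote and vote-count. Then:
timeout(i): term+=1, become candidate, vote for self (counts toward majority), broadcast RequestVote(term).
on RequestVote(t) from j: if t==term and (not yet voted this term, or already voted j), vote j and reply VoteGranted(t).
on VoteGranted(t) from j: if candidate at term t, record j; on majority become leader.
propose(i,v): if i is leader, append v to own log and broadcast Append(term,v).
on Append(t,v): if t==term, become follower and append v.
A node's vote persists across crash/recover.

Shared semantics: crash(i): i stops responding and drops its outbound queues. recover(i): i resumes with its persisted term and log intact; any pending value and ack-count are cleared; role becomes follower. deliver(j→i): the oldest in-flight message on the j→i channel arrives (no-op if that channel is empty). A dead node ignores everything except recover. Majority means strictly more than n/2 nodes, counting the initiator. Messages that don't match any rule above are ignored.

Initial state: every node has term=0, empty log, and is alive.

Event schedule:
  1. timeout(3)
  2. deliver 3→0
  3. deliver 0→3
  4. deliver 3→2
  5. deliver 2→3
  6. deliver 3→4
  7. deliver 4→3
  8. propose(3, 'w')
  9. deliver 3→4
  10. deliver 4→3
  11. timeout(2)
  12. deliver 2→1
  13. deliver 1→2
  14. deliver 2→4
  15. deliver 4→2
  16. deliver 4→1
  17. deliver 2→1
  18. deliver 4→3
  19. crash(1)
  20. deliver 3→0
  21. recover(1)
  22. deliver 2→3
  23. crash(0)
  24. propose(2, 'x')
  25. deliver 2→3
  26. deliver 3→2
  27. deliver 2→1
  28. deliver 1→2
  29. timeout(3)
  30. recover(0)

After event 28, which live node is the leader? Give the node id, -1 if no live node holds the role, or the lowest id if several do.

2

e1 timeout(3): 3[cand,t=1,-]
e2 deliver 3→0: 0[foll,t=1,-]
e3 deliver 0→3: ·
e4 deliver 3→2: 2[foll,t=1,-]
e5 deliver 2→3: 3[lead,t=1,-]
e6 deliver 3→4: 4[foll,t=1,-]
e7 deliver 4→3: ·
e8 propose(3,'w'): 3[lead,t=1,w]
e9 deliver 3→4: 4[foll,t=1,w]
e10 deliver 4→3: ·
e11 timeout(2): 2[cand,t=2,-]
e12 deliver 2→1: 1[foll,t=2,-]
e13 deliver 1→2: ·
e14 deliver 2→4: 4[foll,t=2,w]
e15 deliver 4→2: 2[lead,t=2,-]
e16 deliver 4→1: ·
e17 deliver 2→1: ·
e18 deliver 4→3: ·
e19 crash(1): 1[✗foll,t=2,-]
e20 deliver 3→0: 0[foll,t=1,w]
e21 recover(1): 1[foll,t=2,-]
e22 deliver 2→3: 3[foll,t=2,w]
e23 crash(0): 0[✗foll,t=1,w]
e24 propose(2,'x'): 2[lead,t=2,x]
e25 deliver 2→3: 3[foll,t=2,w,x]
e26 deliver 3→2: ·
e27 deliver 2→1: 1[foll,t=2,x]
e28 deliver 1→2: ·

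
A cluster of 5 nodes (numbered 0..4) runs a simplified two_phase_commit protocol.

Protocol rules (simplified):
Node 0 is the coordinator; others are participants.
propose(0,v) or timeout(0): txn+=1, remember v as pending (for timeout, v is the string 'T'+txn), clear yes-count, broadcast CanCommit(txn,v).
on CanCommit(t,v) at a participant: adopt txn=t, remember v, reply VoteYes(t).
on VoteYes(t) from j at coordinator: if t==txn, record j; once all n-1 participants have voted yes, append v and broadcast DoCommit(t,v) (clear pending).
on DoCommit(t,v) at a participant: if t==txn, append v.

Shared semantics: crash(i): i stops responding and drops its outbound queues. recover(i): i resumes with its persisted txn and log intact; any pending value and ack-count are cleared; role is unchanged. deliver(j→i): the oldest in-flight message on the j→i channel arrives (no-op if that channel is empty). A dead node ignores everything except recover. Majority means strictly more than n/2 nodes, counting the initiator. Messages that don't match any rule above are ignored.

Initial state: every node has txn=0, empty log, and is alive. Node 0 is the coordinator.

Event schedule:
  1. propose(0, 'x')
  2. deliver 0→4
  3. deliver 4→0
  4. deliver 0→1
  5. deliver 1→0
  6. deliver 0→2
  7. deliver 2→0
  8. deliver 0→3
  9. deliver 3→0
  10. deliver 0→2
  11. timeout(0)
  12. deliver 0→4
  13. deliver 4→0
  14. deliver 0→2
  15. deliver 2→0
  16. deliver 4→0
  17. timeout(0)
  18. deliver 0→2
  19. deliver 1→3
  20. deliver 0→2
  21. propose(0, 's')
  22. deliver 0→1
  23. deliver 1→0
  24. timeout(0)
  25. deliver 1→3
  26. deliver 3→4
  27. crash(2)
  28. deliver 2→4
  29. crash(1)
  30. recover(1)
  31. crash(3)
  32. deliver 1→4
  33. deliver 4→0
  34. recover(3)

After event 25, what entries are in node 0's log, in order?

e1 propose(0,'x'): 0[coor,t=1,-]
e2 deliver 0→4: 4[part,t=1,-]
e3 deliver 4→0: ·
e4 deliver 0→1: 1[part,t=1,-]
e5 deliver 1→0: ·
e6 deliver 0→2: 2[part,t=1,-]
e7 deliver 2→0: ·
e8 deliver 0→3: 3[part,t=1,-]
e9 deliver 3→0: 0[coor,t=1,x]
e10 deliver 0→2: 2[part,t=1,x]
e11 timeout(0): 0[coor,t=2,x]
e12 deliver 0→4: 4[part,t=1,x]
e13 deliver 4→0: ·
e14 deliver 0→2: 2[part,t=2,x]
e15 deliver 2→0: ·
e16 deliver 4→0: ·
e17 timeout(0): 0[coor,t=3,x]
e18 deliver 0→2: 2[part,t=3,x]
e19 deliver 1→3: ·
e20 deliver 0→2: ·
e21 propose(0,'s'): 0[coor,t=4,x]
e22 deliver 0→1: 1[part,t=1,x]
e23 deliver 1→0: ·
e24 timeout(0): 0[coor,t=5,x]
e25 deliver 1→3: ·

x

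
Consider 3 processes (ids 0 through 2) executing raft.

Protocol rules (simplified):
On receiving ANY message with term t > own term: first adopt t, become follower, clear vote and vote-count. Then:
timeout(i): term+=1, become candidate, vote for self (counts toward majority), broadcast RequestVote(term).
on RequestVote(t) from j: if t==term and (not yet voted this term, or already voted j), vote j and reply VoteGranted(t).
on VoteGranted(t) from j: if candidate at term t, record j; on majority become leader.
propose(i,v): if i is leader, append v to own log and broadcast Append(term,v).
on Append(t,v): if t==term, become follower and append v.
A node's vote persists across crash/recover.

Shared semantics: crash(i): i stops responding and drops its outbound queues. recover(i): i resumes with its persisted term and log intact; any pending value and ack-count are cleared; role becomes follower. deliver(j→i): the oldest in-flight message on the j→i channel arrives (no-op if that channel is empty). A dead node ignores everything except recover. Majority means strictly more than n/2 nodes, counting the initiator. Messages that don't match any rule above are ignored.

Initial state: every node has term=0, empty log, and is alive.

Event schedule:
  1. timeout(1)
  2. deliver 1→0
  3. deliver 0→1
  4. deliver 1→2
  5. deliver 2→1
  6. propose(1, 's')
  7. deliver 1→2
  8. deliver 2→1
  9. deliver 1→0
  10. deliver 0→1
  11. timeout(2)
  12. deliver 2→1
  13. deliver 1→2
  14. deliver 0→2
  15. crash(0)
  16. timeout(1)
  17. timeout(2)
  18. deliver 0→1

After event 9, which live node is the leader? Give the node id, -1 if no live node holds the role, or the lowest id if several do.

1

1. timeout(1):  <1:cand t1 ->
2. deliver 1→0:  <0:foll t1 ->
3. deliver 0→1:  <1:lead t1 ->
4. deliver 1→2:  <2:foll t1 ->
5. deliver 2→1:  nop
6. propose(1,'s'):  <1:lead t1 s>
7. deliver 1→2:  <2:foll t1 s>
8. deliver 2→1:  nop
9. deliver 1→0:  <0:foll t1 s>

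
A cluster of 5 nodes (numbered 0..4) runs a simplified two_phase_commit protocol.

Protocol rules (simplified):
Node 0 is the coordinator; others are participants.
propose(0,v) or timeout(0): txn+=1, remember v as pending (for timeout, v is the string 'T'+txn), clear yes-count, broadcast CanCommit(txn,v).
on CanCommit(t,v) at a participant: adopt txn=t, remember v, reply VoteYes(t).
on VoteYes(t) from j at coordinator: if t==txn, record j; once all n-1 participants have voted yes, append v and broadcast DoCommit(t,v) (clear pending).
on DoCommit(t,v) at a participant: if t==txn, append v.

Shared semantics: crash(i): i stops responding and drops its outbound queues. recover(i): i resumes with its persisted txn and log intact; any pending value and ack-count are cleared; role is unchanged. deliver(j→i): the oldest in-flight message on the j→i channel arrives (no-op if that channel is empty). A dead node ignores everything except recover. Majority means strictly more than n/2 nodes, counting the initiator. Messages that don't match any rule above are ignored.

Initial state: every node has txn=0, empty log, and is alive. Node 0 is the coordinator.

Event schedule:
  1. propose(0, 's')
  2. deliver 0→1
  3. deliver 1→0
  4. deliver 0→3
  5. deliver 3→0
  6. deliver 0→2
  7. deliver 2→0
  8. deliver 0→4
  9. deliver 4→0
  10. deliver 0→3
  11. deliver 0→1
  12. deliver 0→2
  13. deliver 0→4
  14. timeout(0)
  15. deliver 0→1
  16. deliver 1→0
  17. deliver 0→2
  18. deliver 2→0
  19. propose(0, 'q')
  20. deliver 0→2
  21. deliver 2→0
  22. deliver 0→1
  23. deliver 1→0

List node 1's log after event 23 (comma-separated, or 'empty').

s

1. propose(0,'s'):  <0:coor t1 ->
2. deliver 0→1:  <1:part t1 ->
3. deliver 1→0:  nop
4. deliver 0→3:  <3:part t1 ->
5. deliver 3→0:  nop
6. deliver 0→2:  <2:part t1 ->
7. deliver 2→0:  nop
8. deliver 0→4:  <4:part t1 ->
9. deliver 4→0:  <0:coor t1 s>
10. deliver 0→3:  <3:part t1 s>
11. deliver 0→1:  <1:part t1 s>
12. deliver 0→2:  <2:part t1 s>
13. deliver 0→4:  <4:part t1 s>
14. timeout(0):  <0:coor t2 s>
15. deliver 0→1:  <1:part t2 s>
16. deliver 1→0:  nop
17. deliver 0→2:  <2:part t2 s>
18. deliver 2→0:  nop
19. propose(0,'q'):  <0:coor t3 s>
20. deliver 0→2:  <2:part t3 s>
21. deliver 2→0:  nop
22. deliver 0→1:  <1:part t3 s>
23. deliver 1→0:  nop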